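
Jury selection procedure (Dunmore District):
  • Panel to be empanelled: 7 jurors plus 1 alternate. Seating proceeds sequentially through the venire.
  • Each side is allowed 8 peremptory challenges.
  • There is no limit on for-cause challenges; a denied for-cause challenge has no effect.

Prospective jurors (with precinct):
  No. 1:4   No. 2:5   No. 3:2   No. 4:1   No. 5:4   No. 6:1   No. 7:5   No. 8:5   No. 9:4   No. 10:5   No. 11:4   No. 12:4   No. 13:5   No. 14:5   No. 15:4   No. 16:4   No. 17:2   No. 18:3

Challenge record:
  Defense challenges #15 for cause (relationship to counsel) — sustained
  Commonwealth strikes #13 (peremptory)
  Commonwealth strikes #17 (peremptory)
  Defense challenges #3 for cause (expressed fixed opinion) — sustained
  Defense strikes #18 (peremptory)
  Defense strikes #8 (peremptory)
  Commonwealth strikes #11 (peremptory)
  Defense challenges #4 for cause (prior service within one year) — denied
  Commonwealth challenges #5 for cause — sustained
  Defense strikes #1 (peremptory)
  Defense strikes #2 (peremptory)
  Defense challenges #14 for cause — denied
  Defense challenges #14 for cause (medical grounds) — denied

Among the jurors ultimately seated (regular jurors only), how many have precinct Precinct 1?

2

Removed: #1, #2, #3, #5, #8, #11, #13, #15, #17, #18.
Seated jurors 1–7: #4, #6, #7, #9, #10, #12, #14 (alternates #16 not counted).
Of those, in Precinct 1: #4, #6 → 2.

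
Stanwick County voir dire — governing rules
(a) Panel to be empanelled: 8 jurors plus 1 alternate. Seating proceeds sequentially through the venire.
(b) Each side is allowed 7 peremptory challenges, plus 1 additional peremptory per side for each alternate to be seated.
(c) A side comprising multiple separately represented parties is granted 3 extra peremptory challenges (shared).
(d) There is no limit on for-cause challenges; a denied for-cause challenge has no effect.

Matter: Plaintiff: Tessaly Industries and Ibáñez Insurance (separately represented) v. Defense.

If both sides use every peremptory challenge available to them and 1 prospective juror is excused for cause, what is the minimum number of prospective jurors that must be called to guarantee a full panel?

Seats to fill: 8 + 1 alternates = 9.
Peremptories — Plaintiff: 7 + 1×1 + 3 = 11; Defense: 7 + 1×1 = 8; total 19.
For-cause removals: 1.
Minimum venire: 9 + 19 + 1 = 29.

29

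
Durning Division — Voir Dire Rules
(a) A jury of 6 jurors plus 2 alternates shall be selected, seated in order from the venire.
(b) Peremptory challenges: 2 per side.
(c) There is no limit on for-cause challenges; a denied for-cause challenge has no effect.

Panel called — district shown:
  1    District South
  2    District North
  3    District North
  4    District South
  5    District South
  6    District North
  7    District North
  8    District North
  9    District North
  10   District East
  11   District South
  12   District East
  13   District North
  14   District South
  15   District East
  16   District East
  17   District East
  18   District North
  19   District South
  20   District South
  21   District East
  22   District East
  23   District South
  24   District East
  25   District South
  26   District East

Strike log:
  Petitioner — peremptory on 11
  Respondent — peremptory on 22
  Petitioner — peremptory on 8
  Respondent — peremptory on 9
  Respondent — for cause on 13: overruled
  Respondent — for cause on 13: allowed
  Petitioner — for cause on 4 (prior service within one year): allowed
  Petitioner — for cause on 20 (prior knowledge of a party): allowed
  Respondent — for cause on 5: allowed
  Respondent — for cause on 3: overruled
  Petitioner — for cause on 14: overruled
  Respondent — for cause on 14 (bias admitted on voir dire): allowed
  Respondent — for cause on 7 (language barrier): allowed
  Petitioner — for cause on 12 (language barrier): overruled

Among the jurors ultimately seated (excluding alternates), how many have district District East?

Removed: #4, #5, #7, #8, #9, #11, #13, #14, #20, #22.
Seated jurors 1–6: #1, #2, #3, #6, #10, #12 (alternates #15, #16 not counted).
Of those, in District East: #10, #12 → 2.

2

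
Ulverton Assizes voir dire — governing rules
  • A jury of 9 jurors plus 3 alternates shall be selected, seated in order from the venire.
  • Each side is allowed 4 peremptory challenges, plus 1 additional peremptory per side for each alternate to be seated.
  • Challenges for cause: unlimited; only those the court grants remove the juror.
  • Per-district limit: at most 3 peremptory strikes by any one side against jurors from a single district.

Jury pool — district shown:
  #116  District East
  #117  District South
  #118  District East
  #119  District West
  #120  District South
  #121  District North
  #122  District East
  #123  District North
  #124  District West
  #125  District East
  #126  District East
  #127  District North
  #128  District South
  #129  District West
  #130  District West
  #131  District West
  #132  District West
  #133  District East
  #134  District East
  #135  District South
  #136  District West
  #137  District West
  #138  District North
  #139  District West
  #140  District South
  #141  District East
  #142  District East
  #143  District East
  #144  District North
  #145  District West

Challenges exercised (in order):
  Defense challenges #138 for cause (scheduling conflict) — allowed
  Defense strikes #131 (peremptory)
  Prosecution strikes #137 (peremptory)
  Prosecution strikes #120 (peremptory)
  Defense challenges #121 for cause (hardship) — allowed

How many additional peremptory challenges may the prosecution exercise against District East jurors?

3

Prosecution peremptories so far: #137, #120 — 2 of 7 used, 5 left overall.
Against District East: none yet — per-district cap 3 leaves 3.
Binding limit: min(5, 3) = 3.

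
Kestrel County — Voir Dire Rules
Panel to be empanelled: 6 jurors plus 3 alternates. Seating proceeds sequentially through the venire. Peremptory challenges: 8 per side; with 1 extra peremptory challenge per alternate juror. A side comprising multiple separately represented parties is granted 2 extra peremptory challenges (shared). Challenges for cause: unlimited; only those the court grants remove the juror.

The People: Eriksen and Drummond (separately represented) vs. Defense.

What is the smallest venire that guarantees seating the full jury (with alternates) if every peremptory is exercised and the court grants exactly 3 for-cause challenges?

Seats to fill: 6 + 3 alternates = 9.
Peremptories — The People: 8 + 1×3 + 2 = 13; Defense: 8 + 1×3 = 11; total 24.
For-cause removals: 3.
Minimum venire: 9 + 24 + 3 = 36.

36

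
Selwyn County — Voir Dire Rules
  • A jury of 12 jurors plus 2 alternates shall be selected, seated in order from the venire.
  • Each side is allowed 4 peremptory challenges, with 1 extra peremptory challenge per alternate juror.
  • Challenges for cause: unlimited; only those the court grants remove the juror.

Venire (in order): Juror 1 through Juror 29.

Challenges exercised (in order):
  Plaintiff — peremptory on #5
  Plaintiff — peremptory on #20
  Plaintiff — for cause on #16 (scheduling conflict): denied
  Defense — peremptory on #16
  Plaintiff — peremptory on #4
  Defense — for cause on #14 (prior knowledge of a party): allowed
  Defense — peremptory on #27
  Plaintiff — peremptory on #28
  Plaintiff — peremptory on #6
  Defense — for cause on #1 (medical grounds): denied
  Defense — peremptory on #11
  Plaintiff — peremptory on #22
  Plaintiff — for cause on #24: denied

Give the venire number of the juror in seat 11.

Removed: #4, #5, #6, #11, #14, #16, #20, #22, #27, #28. (#1, #24 stay — for-cause denied.)
Seating in order: seats 1–12 → #1, #2, #3, #7, #8, #9, #10, #12, #13, #15, #17, #18; alternates → #19, #21.
So seat 11 is #17.

17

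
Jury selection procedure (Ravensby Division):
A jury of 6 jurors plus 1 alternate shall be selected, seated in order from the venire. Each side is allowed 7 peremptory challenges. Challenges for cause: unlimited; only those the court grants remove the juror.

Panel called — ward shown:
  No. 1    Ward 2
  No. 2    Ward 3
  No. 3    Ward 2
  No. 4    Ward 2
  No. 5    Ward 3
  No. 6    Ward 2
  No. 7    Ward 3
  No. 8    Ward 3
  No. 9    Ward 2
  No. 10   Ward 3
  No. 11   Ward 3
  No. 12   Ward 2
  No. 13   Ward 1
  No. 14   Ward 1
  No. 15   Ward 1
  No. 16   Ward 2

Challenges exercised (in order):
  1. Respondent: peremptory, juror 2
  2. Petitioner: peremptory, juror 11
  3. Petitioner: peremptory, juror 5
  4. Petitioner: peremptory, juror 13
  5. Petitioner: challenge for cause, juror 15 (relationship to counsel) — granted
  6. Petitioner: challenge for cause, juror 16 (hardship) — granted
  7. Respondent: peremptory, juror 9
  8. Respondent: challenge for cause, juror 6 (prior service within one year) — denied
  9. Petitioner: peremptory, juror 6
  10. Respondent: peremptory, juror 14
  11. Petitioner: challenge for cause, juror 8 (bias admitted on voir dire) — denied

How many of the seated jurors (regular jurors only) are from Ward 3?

3

Removed: #2, #5, #6, #9, #11, #13, #14, #15, #16.
Seated jurors 1–6: #1, #3, #4, #7, #8, #10 (alternates #12 not counted).
Of those, in Ward 3: #7, #8, #10 → 3.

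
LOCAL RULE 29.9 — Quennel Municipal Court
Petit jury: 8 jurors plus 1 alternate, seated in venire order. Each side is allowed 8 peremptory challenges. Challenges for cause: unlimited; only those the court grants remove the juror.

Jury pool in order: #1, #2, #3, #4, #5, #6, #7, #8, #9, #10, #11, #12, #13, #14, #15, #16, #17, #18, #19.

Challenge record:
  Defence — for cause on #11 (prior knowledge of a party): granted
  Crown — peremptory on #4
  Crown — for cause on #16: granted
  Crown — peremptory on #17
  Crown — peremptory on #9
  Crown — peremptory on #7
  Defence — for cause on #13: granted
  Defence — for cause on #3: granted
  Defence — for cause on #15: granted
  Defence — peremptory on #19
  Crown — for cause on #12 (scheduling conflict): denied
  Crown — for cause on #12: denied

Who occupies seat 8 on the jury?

14

Removed: #3, #4, #7, #9, #11, #13, #15, #16, #17, #19. (#12 stays — for-cause denied.)
Seating in order: seats 1–8 → #1, #2, #5, #6, #8, #10, #12, #14; alternates → #18.
So seat 8 is #14.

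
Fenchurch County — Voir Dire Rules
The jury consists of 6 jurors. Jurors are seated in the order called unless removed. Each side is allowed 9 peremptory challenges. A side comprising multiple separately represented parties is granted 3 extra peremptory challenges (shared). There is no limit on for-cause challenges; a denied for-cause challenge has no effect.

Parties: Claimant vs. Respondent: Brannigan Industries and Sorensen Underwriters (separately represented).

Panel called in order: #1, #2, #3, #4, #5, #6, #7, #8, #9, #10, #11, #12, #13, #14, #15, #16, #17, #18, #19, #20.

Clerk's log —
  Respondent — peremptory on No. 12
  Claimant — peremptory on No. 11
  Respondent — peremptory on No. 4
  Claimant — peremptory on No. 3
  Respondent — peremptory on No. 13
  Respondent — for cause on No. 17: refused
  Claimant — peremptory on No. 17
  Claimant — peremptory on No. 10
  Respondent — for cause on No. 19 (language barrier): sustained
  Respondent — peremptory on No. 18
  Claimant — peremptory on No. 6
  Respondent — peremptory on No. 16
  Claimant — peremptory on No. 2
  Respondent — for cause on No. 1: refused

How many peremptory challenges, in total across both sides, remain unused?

Claimant allotment: 9. Respondent allotment: 9 base + 3 multi-party = 12.
Claimant peremptories used: #11, #3, #17, #10, #6, #2 — 6.
Respondent peremptories used: #12, #4, #13, #18, #16 — 5 (for-cause on #17, #19, #1 don't count).
Remaining: (9 − 6) + (12 − 5) = 10.

10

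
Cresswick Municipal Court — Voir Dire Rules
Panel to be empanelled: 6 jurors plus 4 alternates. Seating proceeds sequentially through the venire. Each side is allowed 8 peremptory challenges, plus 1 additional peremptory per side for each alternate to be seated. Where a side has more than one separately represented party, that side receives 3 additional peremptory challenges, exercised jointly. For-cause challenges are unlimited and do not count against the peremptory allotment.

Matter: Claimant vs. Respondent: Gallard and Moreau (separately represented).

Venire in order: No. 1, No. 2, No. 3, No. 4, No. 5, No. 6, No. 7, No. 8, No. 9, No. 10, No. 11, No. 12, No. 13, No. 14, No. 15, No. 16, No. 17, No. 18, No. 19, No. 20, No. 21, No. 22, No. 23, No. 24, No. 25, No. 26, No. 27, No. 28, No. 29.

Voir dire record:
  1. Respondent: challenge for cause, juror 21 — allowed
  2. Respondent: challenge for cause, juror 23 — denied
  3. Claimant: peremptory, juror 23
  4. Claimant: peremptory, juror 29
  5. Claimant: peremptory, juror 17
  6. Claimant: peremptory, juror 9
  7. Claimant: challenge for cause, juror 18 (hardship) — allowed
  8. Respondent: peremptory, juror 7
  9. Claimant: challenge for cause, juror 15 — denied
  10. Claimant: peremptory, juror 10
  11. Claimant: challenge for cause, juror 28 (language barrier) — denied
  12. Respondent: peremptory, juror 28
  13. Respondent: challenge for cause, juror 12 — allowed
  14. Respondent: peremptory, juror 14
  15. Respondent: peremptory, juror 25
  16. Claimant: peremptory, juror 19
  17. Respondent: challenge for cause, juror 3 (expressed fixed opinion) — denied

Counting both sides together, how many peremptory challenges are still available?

Claimant allotment: 8 base + 1 × 4 alternates = 12. Respondent allotment: 8 base + 1 × 4 alternates + 3 multi-party = 15.
Claimant peremptories used: #23, #29, #17, #9, #10, #19 — 6 (for-cause on #18, #15, #28 don't count).
Respondent peremptories used: #7, #28, #14, #25 — 4 (for-cause on #21, #23, #12, #3 don't count).
Remaining: (12 − 6) + (15 − 4) = 17.

17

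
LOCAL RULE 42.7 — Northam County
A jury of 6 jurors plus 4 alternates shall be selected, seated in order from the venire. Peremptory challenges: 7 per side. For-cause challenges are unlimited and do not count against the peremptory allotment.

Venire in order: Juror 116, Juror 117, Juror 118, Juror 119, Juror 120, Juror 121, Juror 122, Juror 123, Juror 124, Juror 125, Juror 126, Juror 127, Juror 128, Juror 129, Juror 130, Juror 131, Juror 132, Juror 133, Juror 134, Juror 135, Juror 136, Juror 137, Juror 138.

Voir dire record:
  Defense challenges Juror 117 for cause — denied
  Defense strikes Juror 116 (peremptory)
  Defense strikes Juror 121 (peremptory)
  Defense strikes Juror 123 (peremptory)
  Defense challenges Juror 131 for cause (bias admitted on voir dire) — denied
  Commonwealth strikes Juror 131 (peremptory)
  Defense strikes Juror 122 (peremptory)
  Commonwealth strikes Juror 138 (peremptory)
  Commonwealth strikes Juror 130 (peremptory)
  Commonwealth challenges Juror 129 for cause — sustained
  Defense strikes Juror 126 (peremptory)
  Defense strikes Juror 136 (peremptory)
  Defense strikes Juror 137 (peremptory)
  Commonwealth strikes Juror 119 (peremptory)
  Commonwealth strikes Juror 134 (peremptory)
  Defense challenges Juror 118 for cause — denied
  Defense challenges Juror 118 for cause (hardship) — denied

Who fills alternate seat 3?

Removed: #116, #119, #121, #122, #123, #126, #129, #130, #131, #134, #136, #137, #138. (#117, #118 stay — for-cause denied.)
Seating in order: seats 1–6 → #117, #118, #120, #124, #125, #127; alternates → #128, #132, #133, #135.
So alternate 3 is #133.

133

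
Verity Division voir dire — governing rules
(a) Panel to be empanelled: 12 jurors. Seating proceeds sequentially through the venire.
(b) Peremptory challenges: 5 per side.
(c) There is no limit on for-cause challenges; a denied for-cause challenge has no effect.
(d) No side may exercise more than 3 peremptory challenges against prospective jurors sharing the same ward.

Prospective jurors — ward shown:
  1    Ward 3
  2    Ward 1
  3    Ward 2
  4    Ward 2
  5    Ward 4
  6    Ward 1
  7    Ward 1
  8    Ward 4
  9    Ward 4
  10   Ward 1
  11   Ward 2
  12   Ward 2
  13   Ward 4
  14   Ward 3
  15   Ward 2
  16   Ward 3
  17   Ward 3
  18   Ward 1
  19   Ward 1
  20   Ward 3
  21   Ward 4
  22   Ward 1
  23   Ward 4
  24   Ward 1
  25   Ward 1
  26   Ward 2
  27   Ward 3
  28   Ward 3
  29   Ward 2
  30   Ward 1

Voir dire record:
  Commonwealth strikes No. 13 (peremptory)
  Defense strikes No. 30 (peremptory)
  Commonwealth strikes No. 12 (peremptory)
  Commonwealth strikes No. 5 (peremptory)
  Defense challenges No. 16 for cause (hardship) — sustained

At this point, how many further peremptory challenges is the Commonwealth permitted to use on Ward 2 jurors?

Commonwealth peremptories so far: #13, #12, #5 — 3 of 5 used, 2 left overall.
Against Ward 2: #12 — 1 used; per-ward cap 3 leaves 2.
Binding limit: min(2, 2) = 2.

2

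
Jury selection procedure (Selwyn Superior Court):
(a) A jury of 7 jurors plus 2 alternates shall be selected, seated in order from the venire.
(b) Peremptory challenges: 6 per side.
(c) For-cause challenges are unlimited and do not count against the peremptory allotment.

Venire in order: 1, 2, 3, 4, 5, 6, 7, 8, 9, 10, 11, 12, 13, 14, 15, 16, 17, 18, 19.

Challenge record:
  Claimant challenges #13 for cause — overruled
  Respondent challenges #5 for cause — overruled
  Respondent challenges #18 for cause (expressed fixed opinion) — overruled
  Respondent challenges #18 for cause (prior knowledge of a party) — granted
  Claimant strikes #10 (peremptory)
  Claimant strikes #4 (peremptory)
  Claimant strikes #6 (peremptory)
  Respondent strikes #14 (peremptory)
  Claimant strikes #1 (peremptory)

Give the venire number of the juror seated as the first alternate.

Removed: #1, #4, #6, #10, #14, #18. (#5, #13 stay — for-cause denied.)
Seating in order: seats 1–7 → #2, #3, #5, #7, #8, #9, #11; alternates → #12, #13.
So alternate 1 is #12.

12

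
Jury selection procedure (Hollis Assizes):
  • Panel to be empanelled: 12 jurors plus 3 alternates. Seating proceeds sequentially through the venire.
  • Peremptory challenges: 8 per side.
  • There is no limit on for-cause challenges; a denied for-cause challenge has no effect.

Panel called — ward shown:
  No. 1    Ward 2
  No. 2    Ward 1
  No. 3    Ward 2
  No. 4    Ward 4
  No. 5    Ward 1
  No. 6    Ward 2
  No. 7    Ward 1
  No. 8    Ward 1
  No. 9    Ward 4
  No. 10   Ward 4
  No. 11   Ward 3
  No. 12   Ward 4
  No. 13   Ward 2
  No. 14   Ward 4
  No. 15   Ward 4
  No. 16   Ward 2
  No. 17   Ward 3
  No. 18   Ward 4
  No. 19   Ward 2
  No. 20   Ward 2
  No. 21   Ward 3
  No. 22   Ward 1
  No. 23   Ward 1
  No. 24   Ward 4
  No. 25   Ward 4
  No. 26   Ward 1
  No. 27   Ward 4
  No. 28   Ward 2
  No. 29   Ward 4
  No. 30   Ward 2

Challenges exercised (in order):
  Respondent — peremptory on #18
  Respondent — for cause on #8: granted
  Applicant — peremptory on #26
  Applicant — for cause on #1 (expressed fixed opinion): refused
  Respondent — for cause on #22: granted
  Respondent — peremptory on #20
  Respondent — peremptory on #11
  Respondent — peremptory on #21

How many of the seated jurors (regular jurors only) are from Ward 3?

Removed: #8, #11, #18, #20, #21, #22, #26.
Seated jurors 1–12: #1, #2, #3, #4, #5, #6, #7, #9, #10, #12, #13, #14 (alternates #15, #16, #17 not counted).
None of those are in Ward 3 → 0.

0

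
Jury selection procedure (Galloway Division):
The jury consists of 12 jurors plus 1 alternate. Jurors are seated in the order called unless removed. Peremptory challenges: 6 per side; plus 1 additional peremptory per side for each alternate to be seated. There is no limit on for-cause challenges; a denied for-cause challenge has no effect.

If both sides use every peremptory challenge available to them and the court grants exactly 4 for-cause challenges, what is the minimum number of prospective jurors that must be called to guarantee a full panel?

31

Seats to fill: 12 + 1 alternates = 13.
Peremptories: 6 + 1×1 = 7 per side × 2 sides = 14.
For-cause removals: 4.
Minimum venire: 13 + 14 + 4 = 31.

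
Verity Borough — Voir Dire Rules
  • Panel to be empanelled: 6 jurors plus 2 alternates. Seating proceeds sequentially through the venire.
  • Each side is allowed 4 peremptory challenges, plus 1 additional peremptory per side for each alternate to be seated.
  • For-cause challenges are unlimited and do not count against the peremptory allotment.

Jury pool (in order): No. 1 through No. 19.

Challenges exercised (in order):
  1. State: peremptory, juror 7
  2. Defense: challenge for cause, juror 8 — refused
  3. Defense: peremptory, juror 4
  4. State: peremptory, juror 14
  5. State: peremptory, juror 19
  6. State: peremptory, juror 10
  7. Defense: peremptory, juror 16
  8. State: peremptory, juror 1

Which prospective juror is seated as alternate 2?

Removed: #1, #4, #7, #10, #14, #16, #19. (#8 stays — for-cause denied.)
Seating in order: seats 1–6 → #2, #3, #5, #6, #8, #9; alternates → #11, #12.
So alternate 2 is #12.

12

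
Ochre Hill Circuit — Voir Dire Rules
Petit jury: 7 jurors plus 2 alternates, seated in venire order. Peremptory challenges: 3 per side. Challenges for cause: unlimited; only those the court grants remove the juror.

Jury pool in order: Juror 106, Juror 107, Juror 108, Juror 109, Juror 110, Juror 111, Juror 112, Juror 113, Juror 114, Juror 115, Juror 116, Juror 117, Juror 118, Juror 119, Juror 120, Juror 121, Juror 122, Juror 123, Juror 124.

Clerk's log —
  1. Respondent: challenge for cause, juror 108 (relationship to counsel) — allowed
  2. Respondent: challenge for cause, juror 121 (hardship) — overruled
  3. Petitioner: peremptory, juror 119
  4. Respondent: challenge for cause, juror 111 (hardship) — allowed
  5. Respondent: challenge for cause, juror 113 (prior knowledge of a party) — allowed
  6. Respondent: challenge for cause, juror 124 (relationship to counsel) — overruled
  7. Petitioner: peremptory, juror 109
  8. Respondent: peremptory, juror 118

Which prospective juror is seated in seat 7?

116

Removed: #108, #109, #111, #113, #118, #119. (#121, #124 stay — for-cause denied.)
Seating in order: seats 1–7 → #106, #107, #110, #112, #114, #115, #116; alternates → #117, #120.
So seat 7 is #116.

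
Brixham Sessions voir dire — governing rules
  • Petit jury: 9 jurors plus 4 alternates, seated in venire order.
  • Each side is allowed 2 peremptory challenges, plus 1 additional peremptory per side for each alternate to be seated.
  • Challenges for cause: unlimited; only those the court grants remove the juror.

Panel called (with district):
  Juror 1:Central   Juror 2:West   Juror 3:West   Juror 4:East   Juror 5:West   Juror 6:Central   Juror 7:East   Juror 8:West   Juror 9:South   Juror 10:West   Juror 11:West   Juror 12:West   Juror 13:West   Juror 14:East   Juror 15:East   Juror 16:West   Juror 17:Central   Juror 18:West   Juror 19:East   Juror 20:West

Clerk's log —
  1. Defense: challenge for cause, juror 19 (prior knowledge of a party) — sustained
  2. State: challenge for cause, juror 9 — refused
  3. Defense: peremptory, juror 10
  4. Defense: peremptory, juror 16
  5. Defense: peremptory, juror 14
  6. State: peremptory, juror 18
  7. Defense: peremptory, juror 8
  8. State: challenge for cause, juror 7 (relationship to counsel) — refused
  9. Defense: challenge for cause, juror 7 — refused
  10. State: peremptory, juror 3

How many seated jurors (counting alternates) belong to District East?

3

Removed: #3, #8, #10, #14, #16, #18, #19.
Seated (13 incl. alternates): #1, #2, #4, #5, #6, #7, #9, #11, #12, #13, #15, #17, #20.
Of those, in District East: #4, #7, #15 → 3.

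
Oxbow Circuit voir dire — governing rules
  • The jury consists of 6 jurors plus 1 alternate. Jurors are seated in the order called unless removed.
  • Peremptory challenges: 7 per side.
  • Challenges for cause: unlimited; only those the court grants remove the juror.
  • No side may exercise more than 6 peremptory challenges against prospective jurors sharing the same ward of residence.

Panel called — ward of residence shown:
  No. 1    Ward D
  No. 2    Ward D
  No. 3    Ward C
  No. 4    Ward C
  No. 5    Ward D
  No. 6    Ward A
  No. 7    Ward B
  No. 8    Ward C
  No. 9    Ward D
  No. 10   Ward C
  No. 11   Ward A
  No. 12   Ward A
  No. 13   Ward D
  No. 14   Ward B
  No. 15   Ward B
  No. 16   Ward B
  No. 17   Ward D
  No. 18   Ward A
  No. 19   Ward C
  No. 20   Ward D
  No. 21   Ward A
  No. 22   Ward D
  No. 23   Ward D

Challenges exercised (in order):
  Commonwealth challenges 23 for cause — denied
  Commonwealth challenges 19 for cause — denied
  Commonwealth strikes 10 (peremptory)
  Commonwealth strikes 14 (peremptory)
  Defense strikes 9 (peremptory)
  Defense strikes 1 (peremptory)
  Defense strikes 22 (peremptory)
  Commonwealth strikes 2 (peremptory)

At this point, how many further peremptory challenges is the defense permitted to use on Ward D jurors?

3

Defense peremptories so far: #9, #1, #22 — 3 of 7 used, 4 left overall.
Against Ward D: #9, #1, #22 — 3 used; per-ward cap 6 leaves 3.
Binding limit: min(4, 3) = 3.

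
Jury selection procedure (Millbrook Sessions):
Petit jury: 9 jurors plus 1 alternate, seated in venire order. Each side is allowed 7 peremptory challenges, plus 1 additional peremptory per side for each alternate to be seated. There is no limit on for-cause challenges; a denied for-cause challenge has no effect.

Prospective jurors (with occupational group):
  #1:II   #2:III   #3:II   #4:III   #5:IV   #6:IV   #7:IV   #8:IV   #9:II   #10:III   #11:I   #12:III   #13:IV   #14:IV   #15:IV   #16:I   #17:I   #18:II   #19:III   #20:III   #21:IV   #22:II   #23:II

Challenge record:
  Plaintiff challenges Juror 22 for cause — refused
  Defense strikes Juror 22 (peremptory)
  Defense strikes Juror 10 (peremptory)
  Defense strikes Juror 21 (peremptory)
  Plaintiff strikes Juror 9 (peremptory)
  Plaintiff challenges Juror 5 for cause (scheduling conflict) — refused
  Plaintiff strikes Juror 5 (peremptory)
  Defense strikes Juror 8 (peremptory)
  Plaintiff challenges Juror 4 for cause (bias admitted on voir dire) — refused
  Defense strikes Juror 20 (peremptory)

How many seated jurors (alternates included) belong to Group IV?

Removed: #5, #8, #9, #10, #20, #21, #22.
Seated (10 incl. alternates): #1, #2, #3, #4, #6, #7, #11, #12, #13, #14.
Of those, in Group IV: #6, #7, #13, #14 → 4.

4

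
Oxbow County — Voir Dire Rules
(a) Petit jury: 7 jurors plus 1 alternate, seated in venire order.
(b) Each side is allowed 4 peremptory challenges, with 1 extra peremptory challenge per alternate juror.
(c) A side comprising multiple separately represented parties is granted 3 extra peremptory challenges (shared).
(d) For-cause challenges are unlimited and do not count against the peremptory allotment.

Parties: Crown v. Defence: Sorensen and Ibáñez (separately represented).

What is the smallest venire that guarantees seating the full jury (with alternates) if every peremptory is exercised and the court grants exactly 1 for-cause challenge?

22

Seats to fill: 7 + 1 alternates = 8.
Peremptories — Crown: 4 + 1×1 = 5; Defence: 4 + 1×1 + 3 = 8; total 13.
For-cause removals: 1.
Minimum venire: 8 + 13 + 1 = 22.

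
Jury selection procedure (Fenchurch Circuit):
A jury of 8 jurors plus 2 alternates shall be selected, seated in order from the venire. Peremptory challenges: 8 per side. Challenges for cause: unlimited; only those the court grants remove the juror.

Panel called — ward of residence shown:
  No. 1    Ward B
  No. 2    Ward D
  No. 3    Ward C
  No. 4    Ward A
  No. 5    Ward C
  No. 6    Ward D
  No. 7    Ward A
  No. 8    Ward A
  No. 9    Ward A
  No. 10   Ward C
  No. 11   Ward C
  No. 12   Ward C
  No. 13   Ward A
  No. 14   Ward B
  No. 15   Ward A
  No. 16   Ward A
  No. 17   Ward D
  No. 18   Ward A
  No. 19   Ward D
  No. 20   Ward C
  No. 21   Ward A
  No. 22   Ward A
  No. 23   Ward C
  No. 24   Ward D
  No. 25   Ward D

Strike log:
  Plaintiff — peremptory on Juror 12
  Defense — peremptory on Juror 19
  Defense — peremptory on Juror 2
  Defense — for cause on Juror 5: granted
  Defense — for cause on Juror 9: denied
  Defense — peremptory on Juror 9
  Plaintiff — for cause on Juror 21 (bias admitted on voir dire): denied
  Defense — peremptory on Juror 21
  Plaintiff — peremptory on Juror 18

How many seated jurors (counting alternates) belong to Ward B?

Removed: #2, #5, #9, #12, #18, #19, #21.
Seated (10 incl. alternates): #1, #3, #4, #6, #7, #8, #10, #11, #13, #14.
Of those, in Ward B: #1, #14 → 2.

2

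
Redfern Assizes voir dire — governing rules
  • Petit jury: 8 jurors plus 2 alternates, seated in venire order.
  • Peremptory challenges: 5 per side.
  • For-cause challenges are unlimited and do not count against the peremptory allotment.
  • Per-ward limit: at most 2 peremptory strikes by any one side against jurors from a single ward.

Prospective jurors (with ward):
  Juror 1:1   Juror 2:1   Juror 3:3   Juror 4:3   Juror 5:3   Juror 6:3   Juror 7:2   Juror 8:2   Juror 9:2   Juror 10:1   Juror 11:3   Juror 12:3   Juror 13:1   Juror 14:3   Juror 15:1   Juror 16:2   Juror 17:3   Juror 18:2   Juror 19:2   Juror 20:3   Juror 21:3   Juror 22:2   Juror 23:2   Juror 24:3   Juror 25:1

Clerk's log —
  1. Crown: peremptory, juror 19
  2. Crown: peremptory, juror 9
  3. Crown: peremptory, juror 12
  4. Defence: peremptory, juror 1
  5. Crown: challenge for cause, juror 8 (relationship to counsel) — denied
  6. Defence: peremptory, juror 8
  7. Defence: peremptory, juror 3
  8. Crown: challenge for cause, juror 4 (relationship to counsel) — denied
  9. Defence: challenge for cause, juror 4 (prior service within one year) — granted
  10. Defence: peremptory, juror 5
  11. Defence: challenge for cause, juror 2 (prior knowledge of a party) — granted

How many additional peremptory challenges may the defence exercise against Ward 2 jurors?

1

Defence peremptories so far: #1, #8, #3, #5 — 4 of 5 used, 1 left overall.
Against Ward 2: #8 — 1 used; per-ward cap 2 leaves 1.
Binding limit: min(1, 1) = 1.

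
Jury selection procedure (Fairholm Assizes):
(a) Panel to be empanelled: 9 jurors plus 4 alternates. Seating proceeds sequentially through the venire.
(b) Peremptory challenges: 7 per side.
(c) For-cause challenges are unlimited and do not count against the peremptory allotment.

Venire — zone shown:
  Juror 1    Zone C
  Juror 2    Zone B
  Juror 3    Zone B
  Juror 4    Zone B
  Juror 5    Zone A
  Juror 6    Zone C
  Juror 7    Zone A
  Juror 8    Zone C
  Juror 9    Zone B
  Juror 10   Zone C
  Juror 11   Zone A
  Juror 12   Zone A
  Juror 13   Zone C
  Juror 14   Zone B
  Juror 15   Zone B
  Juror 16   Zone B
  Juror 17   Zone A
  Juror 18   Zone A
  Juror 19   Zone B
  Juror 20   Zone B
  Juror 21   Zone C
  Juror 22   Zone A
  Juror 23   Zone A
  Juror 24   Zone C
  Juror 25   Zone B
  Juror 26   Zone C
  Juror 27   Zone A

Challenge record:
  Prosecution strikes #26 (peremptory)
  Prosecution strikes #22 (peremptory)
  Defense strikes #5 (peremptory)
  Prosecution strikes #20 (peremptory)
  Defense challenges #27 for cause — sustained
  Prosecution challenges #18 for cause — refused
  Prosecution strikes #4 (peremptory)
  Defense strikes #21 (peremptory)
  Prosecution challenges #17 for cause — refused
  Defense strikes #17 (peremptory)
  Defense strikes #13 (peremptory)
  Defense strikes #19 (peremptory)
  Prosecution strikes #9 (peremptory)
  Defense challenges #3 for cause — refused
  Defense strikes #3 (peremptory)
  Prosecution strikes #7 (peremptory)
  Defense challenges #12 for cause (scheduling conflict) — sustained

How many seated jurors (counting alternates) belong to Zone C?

Removed: #3, #4, #5, #7, #9, #12, #13, #17, #19, #20, #21, #22, #26, #27.
Seated (13 incl. alternates): #1, #2, #6, #8, #10, #11, #14, #15, #16, #18, #23, #24, #25.
Of those, in Zone C: #1, #6, #8, #10, #24 → 5.

5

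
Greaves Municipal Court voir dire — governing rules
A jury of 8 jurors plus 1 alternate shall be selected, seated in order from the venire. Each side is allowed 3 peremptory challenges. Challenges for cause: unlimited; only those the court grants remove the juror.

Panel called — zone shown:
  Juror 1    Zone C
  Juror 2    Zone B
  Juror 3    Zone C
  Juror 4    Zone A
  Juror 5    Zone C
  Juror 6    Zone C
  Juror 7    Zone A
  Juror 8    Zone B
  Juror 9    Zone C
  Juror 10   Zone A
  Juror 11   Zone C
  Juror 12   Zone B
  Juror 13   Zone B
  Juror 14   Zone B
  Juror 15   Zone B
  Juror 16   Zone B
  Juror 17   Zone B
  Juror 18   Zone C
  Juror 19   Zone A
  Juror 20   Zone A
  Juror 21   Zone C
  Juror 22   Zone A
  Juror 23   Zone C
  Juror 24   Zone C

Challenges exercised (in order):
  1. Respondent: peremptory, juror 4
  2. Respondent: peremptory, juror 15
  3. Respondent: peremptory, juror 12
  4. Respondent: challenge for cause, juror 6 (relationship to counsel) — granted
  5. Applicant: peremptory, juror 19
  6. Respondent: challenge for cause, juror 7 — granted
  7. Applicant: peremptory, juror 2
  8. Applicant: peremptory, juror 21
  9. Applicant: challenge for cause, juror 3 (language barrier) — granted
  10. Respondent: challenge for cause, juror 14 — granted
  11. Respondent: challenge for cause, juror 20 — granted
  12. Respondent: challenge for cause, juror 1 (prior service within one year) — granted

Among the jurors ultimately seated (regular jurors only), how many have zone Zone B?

4

Removed: #1, #2, #3, #4, #6, #7, #12, #14, #15, #19, #20, #21.
Seated jurors 1–8: #5, #8, #9, #10, #11, #13, #16, #17 (alternates #18 not counted).
Of those, in Zone B: #8, #13, #16, #17 → 4.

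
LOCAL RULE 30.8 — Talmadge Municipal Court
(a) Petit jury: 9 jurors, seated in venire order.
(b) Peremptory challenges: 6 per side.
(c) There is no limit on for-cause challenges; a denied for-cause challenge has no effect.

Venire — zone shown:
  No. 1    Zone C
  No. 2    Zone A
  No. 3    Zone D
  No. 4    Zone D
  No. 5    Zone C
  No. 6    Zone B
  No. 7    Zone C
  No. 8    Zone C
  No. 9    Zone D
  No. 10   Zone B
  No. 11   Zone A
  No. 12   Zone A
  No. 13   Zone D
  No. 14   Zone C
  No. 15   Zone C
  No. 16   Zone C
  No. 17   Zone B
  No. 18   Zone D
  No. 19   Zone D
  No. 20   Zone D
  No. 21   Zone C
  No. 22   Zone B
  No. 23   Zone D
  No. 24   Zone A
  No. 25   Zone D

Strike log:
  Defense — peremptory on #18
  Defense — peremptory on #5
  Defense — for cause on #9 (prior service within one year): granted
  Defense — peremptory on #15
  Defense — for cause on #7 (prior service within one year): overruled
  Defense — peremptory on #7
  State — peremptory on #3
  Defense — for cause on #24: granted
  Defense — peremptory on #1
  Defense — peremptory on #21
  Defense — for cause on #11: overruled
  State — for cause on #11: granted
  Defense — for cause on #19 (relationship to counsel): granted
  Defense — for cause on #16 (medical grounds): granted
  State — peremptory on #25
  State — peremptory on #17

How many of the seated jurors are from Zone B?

Removed: #1, #3, #5, #7, #9, #11, #15, #16, #17, #18, #19, #21, #24, #25.
Seated jurors 1–9: #2, #4, #6, #8, #10, #12, #13, #14, #20.
Of those, in Zone B: #6, #10 → 2.

2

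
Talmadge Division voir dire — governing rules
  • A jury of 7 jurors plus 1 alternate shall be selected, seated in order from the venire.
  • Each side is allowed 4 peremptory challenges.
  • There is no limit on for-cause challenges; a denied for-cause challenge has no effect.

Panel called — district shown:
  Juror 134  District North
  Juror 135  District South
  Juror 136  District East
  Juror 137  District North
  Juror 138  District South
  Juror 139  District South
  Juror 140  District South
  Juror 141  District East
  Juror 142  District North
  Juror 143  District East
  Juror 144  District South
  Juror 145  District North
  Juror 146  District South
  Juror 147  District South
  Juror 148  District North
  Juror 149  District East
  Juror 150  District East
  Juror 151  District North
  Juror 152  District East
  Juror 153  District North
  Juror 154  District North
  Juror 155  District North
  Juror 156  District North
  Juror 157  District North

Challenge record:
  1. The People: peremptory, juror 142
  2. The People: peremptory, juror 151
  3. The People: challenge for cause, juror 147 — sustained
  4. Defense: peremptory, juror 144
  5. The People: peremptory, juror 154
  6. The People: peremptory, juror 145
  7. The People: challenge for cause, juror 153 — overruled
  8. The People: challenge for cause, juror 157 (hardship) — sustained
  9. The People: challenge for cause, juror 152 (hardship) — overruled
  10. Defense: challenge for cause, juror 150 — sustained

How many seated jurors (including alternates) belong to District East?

2

Removed: #142, #144, #145, #147, #150, #151, #154, #157.
Seated (8 incl. alternates): #134, #135, #136, #137, #138, #139, #140, #141.
Of those, in District East: #136, #141 → 2.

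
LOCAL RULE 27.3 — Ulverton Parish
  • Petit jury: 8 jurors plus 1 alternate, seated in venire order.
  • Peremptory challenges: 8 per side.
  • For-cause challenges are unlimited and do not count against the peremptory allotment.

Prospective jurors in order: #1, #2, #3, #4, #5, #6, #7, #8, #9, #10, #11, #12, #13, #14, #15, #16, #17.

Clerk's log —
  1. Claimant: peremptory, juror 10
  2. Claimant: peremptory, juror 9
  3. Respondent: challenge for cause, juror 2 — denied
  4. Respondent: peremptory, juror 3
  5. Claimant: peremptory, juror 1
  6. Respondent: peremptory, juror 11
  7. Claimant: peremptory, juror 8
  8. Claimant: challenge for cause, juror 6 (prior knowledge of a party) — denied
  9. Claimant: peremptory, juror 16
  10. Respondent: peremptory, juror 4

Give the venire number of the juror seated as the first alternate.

Removed: #1, #3, #4, #8, #9, #10, #11, #16. (#2, #6 stay — for-cause denied.)
Seating in order: seats 1–8 → #2, #5, #6, #7, #12, #13, #14, #15; alternates → #17.
So alternate 1 is #17.

17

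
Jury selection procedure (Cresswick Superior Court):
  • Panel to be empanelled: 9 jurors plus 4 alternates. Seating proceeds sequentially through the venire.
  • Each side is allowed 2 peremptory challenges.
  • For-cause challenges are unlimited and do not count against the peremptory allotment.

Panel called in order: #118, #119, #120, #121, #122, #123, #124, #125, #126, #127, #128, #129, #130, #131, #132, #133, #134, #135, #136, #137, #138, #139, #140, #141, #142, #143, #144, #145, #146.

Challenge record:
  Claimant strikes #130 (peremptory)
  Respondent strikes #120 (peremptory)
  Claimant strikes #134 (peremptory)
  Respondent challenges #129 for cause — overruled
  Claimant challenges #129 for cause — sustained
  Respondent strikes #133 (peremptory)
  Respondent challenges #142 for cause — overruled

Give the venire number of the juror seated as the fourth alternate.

Removed: #120, #129, #130, #133, #134. (#142 stays — for-cause denied.)
Seating in order: seats 1–9 → #118, #119, #121, #122, #123, #124, #125, #126, #127; alternates → #128, #131, #132, #135.
So alternate 4 is #135.

135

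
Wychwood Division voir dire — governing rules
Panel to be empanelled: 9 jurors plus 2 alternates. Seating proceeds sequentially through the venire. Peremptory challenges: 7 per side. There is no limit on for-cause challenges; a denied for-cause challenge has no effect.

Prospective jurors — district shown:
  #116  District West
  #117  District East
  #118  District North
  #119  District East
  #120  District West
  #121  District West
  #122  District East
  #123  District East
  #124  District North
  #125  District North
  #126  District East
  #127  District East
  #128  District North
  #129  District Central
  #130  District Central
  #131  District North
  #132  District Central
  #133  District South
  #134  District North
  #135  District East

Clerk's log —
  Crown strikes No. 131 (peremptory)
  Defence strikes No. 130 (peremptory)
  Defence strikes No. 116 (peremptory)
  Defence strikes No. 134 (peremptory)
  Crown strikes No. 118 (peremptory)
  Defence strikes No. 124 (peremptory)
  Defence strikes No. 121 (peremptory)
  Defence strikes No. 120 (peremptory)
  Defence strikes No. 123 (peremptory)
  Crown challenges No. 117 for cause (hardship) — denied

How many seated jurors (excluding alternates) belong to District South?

0

Removed: #116, #118, #120, #121, #123, #124, #130, #131, #134.
Seated jurors 1–9: #117, #119, #122, #125, #126, #127, #128, #129, #132 (alternates #133, #135 not counted).
None of those are in District South → 0.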